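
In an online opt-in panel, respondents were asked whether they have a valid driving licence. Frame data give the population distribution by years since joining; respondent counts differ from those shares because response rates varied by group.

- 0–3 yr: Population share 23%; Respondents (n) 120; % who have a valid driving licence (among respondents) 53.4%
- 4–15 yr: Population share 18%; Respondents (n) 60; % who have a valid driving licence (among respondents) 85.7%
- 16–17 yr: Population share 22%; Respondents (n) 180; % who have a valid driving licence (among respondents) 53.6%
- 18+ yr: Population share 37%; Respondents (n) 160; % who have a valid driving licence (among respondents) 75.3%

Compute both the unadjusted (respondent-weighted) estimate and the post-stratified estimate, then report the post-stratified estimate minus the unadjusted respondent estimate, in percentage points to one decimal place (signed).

+3.4 percentage points

Without adjustment, the pooled respondent share is:
  (120/520)×53.4 + (60/520)×85.7 + (180/520)×53.6 + (160/520)×75.3 = 63.9346%
Reweighting by population years since joining shares:
  0.23×53.4 + 0.18×85.7 + 0.22×53.6 + 0.37×75.3 = 67.361%
Difference = 67.361 − 63.9346 = 3.4264 pp.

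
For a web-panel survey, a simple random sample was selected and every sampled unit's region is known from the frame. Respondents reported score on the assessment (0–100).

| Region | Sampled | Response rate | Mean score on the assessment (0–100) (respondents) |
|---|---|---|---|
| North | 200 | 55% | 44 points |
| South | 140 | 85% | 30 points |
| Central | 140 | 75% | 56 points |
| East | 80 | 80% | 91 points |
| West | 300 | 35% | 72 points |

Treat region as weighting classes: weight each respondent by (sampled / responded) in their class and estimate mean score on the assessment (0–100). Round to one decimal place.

Weighting each respondent by the inverse class response rate inflates each class back to its sampled size, so the class weight is n_sampled:
  North: 200 × 44 = 8800
  South: 140 × 30 = 4200
  Central: 140 × 56 = 7840
  East: 80 × 91 = 7280
  West: 300 × 72 = 21,600
Adjusted estimate = 49,720 / 860 = 57.814 → 57.8.

57.8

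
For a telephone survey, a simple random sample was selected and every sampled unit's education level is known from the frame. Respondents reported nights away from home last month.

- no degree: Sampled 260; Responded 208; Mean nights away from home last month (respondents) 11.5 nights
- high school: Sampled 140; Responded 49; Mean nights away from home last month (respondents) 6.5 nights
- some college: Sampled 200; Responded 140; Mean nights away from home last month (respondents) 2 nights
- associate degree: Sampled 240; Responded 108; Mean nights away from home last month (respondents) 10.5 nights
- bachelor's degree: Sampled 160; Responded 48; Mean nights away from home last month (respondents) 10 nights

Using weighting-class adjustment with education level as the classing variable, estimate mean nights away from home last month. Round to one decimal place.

8.4

Response rates by class: no degree 208/260 = 80%, high school 49/140 = 35%, some college 140/200 = 70%, associate degree 108/240 = 45%, bachelor's degree 48/160 = 30%.
Each respondent's weight = sampled/responded in their class; summing within a class gives n_sampled, so:
  no degree: 260 × 11.5 = 2990
  high school: 140 × 6.5 = 910
  some college: 200 × 2 = 400
  associate degree: 240 × 10.5 = 2520
  bachelor's degree: 160 × 10 = 1600
Adjusted estimate = 8420 / 1,000 = 8.42 → 8.4.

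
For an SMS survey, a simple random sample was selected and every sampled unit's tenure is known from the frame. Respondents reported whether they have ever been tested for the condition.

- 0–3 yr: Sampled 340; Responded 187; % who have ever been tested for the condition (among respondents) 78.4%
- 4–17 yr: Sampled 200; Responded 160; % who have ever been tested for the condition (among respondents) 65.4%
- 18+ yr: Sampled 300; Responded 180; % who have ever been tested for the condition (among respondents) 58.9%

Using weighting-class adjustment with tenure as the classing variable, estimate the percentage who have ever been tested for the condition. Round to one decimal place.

Response rates by class: 0–3 yr 187/340 = 55%, 4–17 yr 160/200 = 80%, 18+ yr 180/300 = 60%.
Inverse-response-rate weighting restores each class to its sampled count, so class totals weight by n_sampled:
  0–3 yr: 340 × 78.4 = 26656
  4–17 yr: 200 × 65.4 = 13080
  18+ yr: 300 × 58.9 = 17,670
Adjusted estimate = 57406 / 840 = 68.3405 → 68.3%.

68.3%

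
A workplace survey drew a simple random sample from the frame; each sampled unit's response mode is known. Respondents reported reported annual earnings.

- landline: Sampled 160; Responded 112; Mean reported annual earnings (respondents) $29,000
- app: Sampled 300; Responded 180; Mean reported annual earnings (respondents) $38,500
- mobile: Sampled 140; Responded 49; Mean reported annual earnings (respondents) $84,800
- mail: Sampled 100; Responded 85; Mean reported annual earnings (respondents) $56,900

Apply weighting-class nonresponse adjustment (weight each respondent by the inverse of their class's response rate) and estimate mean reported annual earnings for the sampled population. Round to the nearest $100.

Response rates by class: landline 112/160 = 70%, app 180/300 = 60%, mobile 49/140 = 35%, mail 85/100 = 85%.
Weighting each respondent by the inverse class response rate inflates each class back to its sampled size, so the class weight is n_sampled:
  landline: 160 × 29,000 = 4,640,000
  app: 300 × 38,500 = 11,550,000
  mobile: 140 × 84,800 = 11,872,000
  mail: 100 × 56,900 = 5,690,000
Adjusted estimate = 33,752,000 / 700 = 48217.1 → $48,200.

$48,200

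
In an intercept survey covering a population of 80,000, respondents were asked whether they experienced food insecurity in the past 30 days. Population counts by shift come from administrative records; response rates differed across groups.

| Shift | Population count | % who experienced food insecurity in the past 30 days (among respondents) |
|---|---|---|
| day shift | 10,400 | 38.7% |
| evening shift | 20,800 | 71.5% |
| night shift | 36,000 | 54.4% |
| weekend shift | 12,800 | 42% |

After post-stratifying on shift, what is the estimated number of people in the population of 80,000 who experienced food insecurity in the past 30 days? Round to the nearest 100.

43,900

Each cell contributes its population count × the respondent rate:
  day shift: 10,400 × 38.7% = 4024.8
  evening shift: 20,800 × 71.5% = 14,872
  night shift: 36,000 × 54.4% = 19,584
  weekend shift: 12,800 × 42% = 5376
Estimated total = 43856.8 → 43,900.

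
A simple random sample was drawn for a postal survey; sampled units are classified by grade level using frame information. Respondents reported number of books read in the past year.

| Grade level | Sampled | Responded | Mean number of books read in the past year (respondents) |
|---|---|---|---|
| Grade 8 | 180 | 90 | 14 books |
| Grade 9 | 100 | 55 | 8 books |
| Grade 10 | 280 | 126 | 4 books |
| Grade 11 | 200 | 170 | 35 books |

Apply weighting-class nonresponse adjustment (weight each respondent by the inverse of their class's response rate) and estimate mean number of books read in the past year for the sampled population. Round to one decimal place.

15.1

Class response rates: Grade 8 90/180 = 50%, Grade 9 55/100 = 55%, Grade 10 126/280 = 45%, Grade 11 170/200 = 85%.
Inverse-response-rate weighting restores each class to its sampled count, so class totals weight by n_sampled:
  Grade 8: 180 × 14 = 2520
  Grade 9: 100 × 8 = 800
  Grade 10: 280 × 4 = 1120
  Grade 11: 200 × 35 = 7000
Adjusted estimate = 11,440 / 760 = 15.0526 → 15.1.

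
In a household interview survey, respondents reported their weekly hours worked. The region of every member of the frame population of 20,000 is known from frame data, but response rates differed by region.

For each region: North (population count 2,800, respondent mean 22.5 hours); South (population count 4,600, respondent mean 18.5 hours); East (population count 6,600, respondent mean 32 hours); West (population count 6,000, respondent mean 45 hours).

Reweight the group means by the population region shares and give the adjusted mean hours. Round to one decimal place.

Reweight to the known region distribution:
  North: (2,800/20,000) × 22.5 = 3.15
  South: (4,600/20,000) × 18.5 = 4.255
  East: (6,600/20,000) × 32 = 10.56
  West: (6,000/20,000) × 45 = 13.5
Post-stratified estimate = 31.465 → 31.5.

31.5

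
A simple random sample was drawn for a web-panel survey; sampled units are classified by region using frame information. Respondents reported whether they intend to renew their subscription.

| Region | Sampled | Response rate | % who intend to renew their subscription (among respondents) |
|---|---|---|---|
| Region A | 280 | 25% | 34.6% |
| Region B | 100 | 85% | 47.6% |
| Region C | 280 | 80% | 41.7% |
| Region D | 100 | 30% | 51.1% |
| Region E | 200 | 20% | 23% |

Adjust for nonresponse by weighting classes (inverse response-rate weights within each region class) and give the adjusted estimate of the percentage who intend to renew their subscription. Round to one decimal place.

37.3%

Inverse-response-rate weighting restores each class to its sampled count, so class totals weight by n_sampled:
  Region A: 280 × 34.6 = 9688
  Region B: 100 × 47.6 = 4760
  Region C: 280 × 41.7 = 11,676
  Region D: 100 × 51.1 = 5110
  Region E: 200 × 23 = 4600
Adjusted estimate = 35,834 / 960 = 37.3271 → 37.3%.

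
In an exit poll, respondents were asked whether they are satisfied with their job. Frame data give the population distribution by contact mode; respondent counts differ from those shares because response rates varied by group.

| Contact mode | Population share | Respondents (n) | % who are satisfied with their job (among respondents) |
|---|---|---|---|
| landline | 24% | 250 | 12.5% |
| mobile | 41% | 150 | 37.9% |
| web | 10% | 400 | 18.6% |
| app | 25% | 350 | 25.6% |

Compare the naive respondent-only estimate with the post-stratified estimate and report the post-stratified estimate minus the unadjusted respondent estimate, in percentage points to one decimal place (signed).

Unadjusted (pooled respondent) estimate weights by respondent counts:
  (250/1150)×12.5 + (150/1150)×37.9 + (400/1150)×18.6 + (350/1150)×25.6 = 21.9217%
Post-stratifying to population shares instead:
  0.24×12.5 + 0.41×37.9 + 0.1×18.6 + 0.25×25.6 = 26.799%
Difference = 26.799 − 21.9217 = 4.8773 pp.

+4.9 percentage points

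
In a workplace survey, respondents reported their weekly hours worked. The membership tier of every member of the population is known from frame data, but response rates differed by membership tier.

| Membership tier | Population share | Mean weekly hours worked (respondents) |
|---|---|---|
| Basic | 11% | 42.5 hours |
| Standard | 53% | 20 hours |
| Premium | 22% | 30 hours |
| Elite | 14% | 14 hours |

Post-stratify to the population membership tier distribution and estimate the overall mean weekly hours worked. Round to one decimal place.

23.8

Each cell contributes population-share × respondent value:
  Basic: 0.11 × 42.5 = 4.675
  Standard: 0.53 × 20 = 10.6
  Premium: 0.22 × 30 = 6.6
  Elite: 0.14 × 14 = 1.96
Post-stratified estimate = 23.835 → 23.8.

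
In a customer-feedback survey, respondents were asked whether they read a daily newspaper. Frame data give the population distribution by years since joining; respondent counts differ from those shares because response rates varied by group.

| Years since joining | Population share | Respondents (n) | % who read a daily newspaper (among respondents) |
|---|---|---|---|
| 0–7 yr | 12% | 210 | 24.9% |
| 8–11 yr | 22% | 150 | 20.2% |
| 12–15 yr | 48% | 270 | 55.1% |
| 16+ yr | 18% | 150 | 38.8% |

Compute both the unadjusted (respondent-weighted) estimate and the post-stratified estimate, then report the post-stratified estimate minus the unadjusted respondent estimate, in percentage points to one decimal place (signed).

+3.7 percentage points

Naive respondent-only estimate (weights = respondent counts):
  (210/780)×24.9 + (150/780)×20.2 + (270/780)×55.1 + (150/780)×38.8 = 37.1231%
Reweighting by population years since joining shares:
  0.12×24.9 + 0.22×20.2 + 0.48×55.1 + 0.18×38.8 = 40.864%
Difference = 40.864 − 37.1231 = 3.7409 pp.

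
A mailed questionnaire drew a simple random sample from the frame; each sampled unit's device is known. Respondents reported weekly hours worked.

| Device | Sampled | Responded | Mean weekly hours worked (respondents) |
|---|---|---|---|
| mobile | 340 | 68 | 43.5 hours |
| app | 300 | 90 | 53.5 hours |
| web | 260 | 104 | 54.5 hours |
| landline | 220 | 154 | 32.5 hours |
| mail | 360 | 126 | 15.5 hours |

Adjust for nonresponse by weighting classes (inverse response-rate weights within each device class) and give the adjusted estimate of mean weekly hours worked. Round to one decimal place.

Response rates by class: mobile 68/340 = 20%, app 90/300 = 30%, web 104/260 = 40%, landline 154/220 = 70%, mail 126/360 = 35%.
Each respondent's weight = sampled/responded in their class; summing within a class gives n_sampled, so:
  mobile: 340 × 43.5 = 14,790
  app: 300 × 53.5 = 16,050
  web: 260 × 54.5 = 14,170
  landline: 220 × 32.5 = 7150
  mail: 360 × 15.5 = 5580
Adjusted estimate = 57,740 / 1,480 = 39.0135 → 39.0.

39.0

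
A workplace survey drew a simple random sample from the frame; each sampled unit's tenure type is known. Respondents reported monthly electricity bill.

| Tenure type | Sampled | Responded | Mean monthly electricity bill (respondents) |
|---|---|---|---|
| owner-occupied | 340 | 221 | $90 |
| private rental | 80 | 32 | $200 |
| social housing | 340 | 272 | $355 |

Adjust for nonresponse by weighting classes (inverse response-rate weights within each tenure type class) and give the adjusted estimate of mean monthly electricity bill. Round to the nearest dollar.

$220

Class response rates: owner-occupied 221/340 = 65%, private rental 32/80 = 40%, social housing 272/340 = 80%.
Inverse-response-rate weighting restores each class to its sampled count, so class totals weight by n_sampled:
  owner-occupied: 340 × 90 = 30,600
  private rental: 80 × 200 = 16,000
  social housing: 340 × 355 = 120,700
Adjusted estimate = 167,300 / 760 = 220.132 → $220.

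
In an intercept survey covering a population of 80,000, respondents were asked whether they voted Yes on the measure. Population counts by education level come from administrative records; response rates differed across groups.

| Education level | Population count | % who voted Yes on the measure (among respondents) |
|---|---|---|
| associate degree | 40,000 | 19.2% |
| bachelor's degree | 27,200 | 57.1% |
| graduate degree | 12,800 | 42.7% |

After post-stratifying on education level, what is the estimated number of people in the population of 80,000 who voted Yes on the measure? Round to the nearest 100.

Each cell contributes its population count × the respondent rate:
  associate degree: 40,000 × 19.2% = 7680
  bachelor's degree: 27,200 × 57.1% = 15531.2
  graduate degree: 12,800 × 42.7% = 5465.6
Estimated total = 28676.8 → 28,700.

28,700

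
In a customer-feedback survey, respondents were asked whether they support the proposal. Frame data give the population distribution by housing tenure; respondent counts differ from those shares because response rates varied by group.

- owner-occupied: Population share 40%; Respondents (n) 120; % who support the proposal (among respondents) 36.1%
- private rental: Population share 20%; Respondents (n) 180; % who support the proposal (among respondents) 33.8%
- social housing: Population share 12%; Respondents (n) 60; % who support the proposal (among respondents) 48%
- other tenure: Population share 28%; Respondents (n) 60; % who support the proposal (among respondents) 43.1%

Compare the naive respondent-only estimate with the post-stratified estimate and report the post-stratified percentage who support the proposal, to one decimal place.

Without adjustment, the pooled respondent share is:
  (120/420)×36.1 + (180/420)×33.8 + (60/420)×48 + (60/420)×43.1 = 37.8143%
Post-stratifying to population shares instead:
  0.4×36.1 + 0.2×33.8 + 0.12×48 + 0.28×43.1 = 39.028%

39.0%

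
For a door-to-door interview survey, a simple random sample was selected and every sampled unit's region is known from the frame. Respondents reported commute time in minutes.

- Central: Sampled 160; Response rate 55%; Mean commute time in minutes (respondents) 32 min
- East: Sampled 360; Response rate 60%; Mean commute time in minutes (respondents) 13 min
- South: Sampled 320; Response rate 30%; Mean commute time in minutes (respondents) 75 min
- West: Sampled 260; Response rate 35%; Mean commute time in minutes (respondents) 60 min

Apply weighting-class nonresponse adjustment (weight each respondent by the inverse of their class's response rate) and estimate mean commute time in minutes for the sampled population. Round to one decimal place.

Weighting each respondent by the inverse class response rate inflates each class back to its sampled size, so the class weight is n_sampled:
  Central: 160 × 32 = 5120
  East: 360 × 13 = 4680
  South: 320 × 75 = 24,000
  West: 260 × 60 = 15,600
Adjusted estimate = 49,400 / 1,100 = 44.9091 → 44.9.

44.9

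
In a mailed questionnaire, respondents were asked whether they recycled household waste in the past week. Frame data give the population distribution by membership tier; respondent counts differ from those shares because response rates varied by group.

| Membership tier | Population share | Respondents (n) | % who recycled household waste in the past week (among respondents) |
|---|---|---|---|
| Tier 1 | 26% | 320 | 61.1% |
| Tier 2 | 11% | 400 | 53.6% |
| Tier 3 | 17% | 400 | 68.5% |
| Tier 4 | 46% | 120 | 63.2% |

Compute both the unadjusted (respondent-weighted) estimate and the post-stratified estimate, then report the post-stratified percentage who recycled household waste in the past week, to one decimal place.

62.5%

Unadjusted (pooled respondent) estimate weights by respondent counts:
  (320/1240)×61.1 + (400/1240)×53.6 + (400/1240)×68.5 + (120/1240)×63.2 = 61.271%
Post-stratifying to population shares instead:
  0.26×61.1 + 0.11×53.6 + 0.17×68.5 + 0.46×63.2 = 62.499%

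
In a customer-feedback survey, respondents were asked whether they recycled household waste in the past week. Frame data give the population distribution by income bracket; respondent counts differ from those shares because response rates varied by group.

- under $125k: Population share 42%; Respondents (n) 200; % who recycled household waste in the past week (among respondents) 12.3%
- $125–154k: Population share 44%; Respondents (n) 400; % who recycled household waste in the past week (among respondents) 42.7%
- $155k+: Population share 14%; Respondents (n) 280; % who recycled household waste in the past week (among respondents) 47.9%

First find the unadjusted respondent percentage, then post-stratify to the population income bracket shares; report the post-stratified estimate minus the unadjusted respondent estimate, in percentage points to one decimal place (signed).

Naive respondent-only estimate (weights = respondent counts):
  (200/880)×12.3 + (400/880)×42.7 + (280/880)×47.9 = 37.4455%
Reweighting by population income bracket shares:
  0.42×12.3 + 0.44×42.7 + 0.14×47.9 = 30.66%
Difference = 30.66 − 37.4455 = -6.7855 pp.

-6.8 percentage points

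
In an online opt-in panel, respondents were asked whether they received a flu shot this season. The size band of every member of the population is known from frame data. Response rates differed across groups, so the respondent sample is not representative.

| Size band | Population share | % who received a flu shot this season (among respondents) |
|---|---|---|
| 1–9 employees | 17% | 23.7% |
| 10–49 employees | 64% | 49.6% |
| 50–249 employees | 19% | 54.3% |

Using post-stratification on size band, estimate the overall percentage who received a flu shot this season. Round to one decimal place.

46.1%

Weight each group's respondent value by its population share:
  1–9 employees: 0.17 × 23.7 = 4.029
  10–49 employees: 0.64 × 49.6 = 31.744
  50–249 employees: 0.19 × 54.3 = 10.317
Post-stratified estimate = 46.09 → 46.1%.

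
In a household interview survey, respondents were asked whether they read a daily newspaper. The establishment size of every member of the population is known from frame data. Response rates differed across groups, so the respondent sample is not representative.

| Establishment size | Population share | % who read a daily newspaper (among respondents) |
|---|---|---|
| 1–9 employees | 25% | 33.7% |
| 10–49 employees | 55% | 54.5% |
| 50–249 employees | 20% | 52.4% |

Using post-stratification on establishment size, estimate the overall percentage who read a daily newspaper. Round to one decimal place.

Weight each group's respondent value by its population share:
  1–9 employees: 0.25 × 33.7 = 8.425
  10–49 employees: 0.55 × 54.5 = 29.975
  50–249 employees: 0.2 × 52.4 = 10.48
Post-stratified estimate = 48.88 → 48.9%.

48.9%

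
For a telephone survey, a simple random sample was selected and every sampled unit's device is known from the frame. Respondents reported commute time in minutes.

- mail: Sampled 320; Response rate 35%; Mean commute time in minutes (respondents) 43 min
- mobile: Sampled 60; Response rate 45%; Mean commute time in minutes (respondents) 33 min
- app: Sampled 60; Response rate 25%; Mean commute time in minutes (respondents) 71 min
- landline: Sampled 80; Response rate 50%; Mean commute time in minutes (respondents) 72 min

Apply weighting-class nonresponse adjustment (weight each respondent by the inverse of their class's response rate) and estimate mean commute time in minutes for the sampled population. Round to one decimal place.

49.5

Inverse-response-rate weighting restores each class to its sampled count, so class totals weight by n_sampled:
  mail: 320 × 43 = 13,760
  mobile: 60 × 33 = 1980
  app: 60 × 71 = 4260
  landline: 80 × 72 = 5760
Adjusted estimate = 25,760 / 520 = 49.5385 → 49.5.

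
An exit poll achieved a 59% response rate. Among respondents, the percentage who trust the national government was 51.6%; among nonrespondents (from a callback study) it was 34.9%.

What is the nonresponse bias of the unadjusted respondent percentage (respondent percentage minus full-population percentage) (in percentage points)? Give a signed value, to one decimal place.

+6.8 percentage points

Nonresponse fraction = 1 − 0.59 = 0.41.
Bias = (nonresponse fraction) × (respondent percentage − nonrespondent percentage)
     = 0.41 × (51.6 − 34.9) = 0.41 × 16.7 = 6.847.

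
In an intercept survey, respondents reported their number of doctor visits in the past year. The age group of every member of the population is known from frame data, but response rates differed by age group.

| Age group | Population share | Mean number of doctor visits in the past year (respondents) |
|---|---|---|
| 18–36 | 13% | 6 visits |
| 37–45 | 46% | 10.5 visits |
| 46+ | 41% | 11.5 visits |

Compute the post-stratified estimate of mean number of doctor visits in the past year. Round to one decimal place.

Each cell contributes population-share × respondent value:
  18–36: 0.13 × 6 = 0.78
  37–45: 0.46 × 10.5 = 4.83
  46+: 0.41 × 11.5 = 4.715
Post-stratified estimate = 10.325 → 10.3.

10.3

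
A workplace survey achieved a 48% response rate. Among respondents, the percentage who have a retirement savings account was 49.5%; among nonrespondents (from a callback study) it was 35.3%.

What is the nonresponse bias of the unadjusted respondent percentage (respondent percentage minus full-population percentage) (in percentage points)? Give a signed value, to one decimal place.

Nonresponse fraction = 1 − 0.48 = 0.52.
Bias = (nonresponse fraction) × (respondent percentage − nonrespondent percentage)
     = 0.52 × (49.5 − 35.3) = 0.52 × 14.2 = 7.384.

+7.4 percentage points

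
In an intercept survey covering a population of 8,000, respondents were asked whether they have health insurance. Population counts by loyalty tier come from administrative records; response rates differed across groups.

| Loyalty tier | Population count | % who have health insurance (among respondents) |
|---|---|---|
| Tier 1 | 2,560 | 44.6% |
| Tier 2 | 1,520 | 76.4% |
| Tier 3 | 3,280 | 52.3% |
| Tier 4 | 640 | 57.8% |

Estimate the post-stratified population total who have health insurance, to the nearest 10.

Apply each group's respondent rate to its population count:
  Tier 1: 2,560 × 44.6% = 1141.76
  Tier 2: 1,520 × 76.4% = 1161.28
  Tier 3: 3,280 × 52.3% = 1715.44
  Tier 4: 640 × 57.8% = 369.92
Estimated total = 4388.4 → 4,390.

4,390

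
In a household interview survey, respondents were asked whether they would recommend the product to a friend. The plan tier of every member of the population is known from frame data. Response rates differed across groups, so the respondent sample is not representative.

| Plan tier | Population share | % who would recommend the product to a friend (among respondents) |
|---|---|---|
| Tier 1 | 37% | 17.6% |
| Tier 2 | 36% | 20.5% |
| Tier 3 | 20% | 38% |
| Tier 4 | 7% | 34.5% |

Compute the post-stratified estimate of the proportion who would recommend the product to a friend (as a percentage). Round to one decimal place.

Reweight to the known plan tier distribution:
  Tier 1: 0.37 × 17.6 = 6.512
  Tier 2: 0.36 × 20.5 = 7.38
  Tier 3: 0.2 × 38 = 7.6
  Tier 4: 0.07 × 34.5 = 2.415
Post-stratified estimate = 23.907 → 23.9%.

23.9%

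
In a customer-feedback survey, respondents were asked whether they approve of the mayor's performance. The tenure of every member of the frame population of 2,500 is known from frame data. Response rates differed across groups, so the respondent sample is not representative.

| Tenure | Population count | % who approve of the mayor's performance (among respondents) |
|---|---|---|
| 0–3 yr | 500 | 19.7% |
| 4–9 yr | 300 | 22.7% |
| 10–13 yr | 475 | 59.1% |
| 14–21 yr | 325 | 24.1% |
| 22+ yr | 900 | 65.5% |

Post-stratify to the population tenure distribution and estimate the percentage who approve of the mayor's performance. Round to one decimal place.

44.6%

Reweight to the known tenure distribution:
  0–3 yr: (500/2,500) × 19.7 = 3.94
  4–9 yr: (300/2,500) × 22.7 = 2.724
  10–13 yr: (475/2,500) × 59.1 = 11.229
  14–21 yr: (325/2,500) × 24.1 = 3.133
  22+ yr: (900/2,500) × 65.5 = 23.58
Post-stratified estimate = 44.606 → 44.6%.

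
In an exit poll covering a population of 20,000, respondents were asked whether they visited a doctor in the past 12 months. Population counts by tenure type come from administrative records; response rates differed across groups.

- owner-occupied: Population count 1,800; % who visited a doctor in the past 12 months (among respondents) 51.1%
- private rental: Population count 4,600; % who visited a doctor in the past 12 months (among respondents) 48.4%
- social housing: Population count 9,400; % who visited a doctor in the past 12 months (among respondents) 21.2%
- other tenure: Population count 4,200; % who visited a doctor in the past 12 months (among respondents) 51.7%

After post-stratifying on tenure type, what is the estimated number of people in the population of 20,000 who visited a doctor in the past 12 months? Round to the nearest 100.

7,300

Each cell contributes its population count × the respondent rate:
  owner-occupied: 1,800 × 51.1% = 919.8
  private rental: 4,600 × 48.4% = 2226.4
  social housing: 9,400 × 21.2% = 1992.8
  other tenure: 4,200 × 51.7% = 2171.4
Estimated total = 7310.4 → 7,300.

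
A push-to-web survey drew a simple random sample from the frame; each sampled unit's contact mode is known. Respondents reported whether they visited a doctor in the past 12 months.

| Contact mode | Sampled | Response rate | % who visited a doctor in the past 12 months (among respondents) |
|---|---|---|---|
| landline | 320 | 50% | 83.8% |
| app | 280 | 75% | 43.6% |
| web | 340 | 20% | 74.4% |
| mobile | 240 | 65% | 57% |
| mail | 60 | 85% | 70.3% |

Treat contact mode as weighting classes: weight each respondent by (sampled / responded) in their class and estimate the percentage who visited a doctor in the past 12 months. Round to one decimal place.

Weighting each respondent by the inverse class response rate inflates each class back to its sampled size, so the class weight is n_sampled:
  landline: 320 × 83.8 = 26,816
  app: 280 × 43.6 = 12,208
  web: 340 × 74.4 = 25296
  mobile: 240 × 57 = 13,680
  mail: 60 × 70.3 = 4218
Adjusted estimate = 82,218 / 1,240 = 66.3048 → 66.3%.

66.3%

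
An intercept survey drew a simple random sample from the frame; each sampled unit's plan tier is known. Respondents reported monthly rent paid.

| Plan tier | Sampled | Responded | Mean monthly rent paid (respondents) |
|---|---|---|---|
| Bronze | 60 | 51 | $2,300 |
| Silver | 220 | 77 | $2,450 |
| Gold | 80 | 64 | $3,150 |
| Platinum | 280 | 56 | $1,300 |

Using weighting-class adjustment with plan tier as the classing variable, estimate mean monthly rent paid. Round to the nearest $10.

$2,020

Response rates by class: Bronze 51/60 = 85%, Silver 77/220 = 35%, Gold 64/80 = 80%, Platinum 56/280 = 20%.
With weight = n_sampled/n_responded per class, the weighted class total is n_sampled:
  Bronze: 60 × 2300 = 138,000
  Silver: 220 × 2450 = 539,000
  Gold: 80 × 3150 = 252,000
  Platinum: 280 × 1300 = 364,000
Adjusted estimate = 1,293,000 / 640 = 2020.31 → $2,020.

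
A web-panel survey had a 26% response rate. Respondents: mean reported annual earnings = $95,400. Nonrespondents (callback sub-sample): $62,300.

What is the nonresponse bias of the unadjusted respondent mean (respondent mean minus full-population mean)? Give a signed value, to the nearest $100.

+$24,500

Nonresponse fraction = 1 − 0.26 = 0.74.
Bias = (nonresponse fraction) × (respondent mean − nonrespondent mean)
     = 0.74 × (95,400 − 62,300) = 0.74 × 33,100 = 24,494.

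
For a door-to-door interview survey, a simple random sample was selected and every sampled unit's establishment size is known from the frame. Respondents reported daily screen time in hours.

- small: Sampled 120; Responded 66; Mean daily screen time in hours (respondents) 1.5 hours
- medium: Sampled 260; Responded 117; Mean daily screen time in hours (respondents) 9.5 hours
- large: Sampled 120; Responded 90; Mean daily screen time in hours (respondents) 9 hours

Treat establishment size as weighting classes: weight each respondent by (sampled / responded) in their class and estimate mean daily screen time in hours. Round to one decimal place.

7.5

Class response rates: small 66/120 = 55%, medium 117/260 = 45%, large 90/120 = 75%.
Inverse-response-rate weighting restores each class to its sampled count, so class totals weight by n_sampled:
  small: 120 × 1.5 = 180
  medium: 260 × 9.5 = 2470
  large: 120 × 9 = 1080
Adjusted estimate = 3730 / 500 = 7.46 → 7.5.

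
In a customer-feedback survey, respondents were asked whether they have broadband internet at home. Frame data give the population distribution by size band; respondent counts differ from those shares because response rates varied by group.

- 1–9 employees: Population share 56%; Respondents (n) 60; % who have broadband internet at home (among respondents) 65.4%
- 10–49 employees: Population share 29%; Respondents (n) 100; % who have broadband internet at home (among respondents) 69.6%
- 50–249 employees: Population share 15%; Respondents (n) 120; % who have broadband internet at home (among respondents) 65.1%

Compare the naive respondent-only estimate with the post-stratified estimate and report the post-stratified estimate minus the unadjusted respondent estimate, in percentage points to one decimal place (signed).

-0.2 percentage points

Naive respondent-only estimate (weights = respondent counts):
  (60/280)×65.4 + (100/280)×69.6 + (120/280)×65.1 = 66.7714%
Post-stratifying to population shares instead:
  0.56×65.4 + 0.29×69.6 + 0.15×65.1 = 66.573%
Difference = 66.573 − 66.7714 = -0.1984 pp.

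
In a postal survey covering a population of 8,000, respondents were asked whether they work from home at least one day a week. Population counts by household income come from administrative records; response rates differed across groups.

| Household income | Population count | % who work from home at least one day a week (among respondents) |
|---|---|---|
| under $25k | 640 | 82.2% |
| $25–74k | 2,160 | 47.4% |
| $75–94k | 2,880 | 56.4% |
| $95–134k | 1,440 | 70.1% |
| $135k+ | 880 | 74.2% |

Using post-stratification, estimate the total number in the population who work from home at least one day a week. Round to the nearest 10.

4,840

Apply each group's respondent rate to its population count:
  under $25k: 640 × 82.2% = 526.08
  $25–74k: 2,160 × 47.4% = 1023.84
  $75–94k: 2,880 × 56.4% = 1624.32
  $95–134k: 1,440 × 70.1% = 1009.44
  $135k+: 880 × 74.2% = 652.96
Estimated total = 4836.64 → 4,840.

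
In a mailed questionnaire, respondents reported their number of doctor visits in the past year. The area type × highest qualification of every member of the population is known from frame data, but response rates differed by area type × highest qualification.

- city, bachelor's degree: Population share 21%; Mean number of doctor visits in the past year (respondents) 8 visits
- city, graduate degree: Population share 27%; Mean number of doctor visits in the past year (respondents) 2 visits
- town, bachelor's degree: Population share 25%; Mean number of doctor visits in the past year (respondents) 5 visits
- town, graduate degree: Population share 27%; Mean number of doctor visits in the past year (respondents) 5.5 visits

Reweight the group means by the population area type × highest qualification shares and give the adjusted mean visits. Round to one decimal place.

Each cell contributes population-share × respondent value:
  city, bachelor's degree: 0.21 × 8 = 1.68
  city, graduate degree: 0.27 × 2 = 0.54
  town, bachelor's degree: 0.25 × 5 = 1.25
  town, graduate degree: 0.27 × 5.5 = 1.485
Post-stratified estimate = 4.955 → 5.0.

5.0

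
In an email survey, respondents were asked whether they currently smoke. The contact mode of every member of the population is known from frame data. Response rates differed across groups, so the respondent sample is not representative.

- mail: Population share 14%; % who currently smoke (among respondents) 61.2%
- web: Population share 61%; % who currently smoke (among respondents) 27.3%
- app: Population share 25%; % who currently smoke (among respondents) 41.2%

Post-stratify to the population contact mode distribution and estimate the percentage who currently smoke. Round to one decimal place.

Reweight to the known contact mode distribution:
  mail: 0.14 × 61.2 = 8.568
  web: 0.61 × 27.3 = 16.653
  app: 0.25 × 41.2 = 10.3
Post-stratified estimate = 35.521 → 35.5%.

35.5%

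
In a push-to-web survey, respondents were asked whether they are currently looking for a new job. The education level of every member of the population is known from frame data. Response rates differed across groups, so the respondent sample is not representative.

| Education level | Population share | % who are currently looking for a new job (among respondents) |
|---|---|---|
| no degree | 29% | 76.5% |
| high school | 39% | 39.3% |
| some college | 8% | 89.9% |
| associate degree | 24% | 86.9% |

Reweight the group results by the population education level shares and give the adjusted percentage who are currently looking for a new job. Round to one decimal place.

Each cell contributes population-share × respondent value:
  no degree: 0.29 × 76.5 = 22.185
  high school: 0.39 × 39.3 = 15.327
  some college: 0.08 × 89.9 = 7.192
  associate degree: 0.24 × 86.9 = 20.856
Post-stratified estimate = 65.56 → 65.6%.

65.6%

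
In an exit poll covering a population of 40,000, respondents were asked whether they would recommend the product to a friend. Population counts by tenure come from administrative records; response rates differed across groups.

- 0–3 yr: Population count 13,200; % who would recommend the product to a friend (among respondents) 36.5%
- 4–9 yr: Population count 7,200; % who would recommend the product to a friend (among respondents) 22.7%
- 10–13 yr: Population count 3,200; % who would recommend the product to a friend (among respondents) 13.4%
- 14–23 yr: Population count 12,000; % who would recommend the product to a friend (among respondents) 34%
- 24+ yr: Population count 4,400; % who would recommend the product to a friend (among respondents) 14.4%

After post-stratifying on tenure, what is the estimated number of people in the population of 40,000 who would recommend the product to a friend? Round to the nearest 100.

Apply each group's respondent rate to its population count:
  0–3 yr: 13,200 × 36.5% = 4818
  4–9 yr: 7,200 × 22.7% = 1634.4
  10–13 yr: 3,200 × 13.4% = 428.8
  14–23 yr: 12,000 × 34% = 4080
  24+ yr: 4,400 × 14.4% = 633.6
Estimated total = 11594.8 → 11,600.

11,600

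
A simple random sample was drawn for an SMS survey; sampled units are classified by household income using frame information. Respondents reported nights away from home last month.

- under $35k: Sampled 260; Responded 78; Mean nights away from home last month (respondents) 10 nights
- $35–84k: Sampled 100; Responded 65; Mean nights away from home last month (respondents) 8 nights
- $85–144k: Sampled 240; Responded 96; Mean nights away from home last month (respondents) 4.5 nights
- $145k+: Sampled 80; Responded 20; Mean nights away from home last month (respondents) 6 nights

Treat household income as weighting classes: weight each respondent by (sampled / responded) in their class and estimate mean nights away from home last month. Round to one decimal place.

7.3

Class response rates: under $35k 78/260 = 30%, $35–84k 65/100 = 65%, $85–144k 96/240 = 40%, $145k+ 20/80 = 25%.
Each respondent's weight = sampled/responded in their class; summing within a class gives n_sampled, so:
  under $35k: 260 × 10 = 2600
  $35–84k: 100 × 8 = 800
  $85–144k: 240 × 4.5 = 1080
  $145k+: 80 × 6 = 480
Adjusted estimate = 4960 / 680 = 7.29412 → 7.3.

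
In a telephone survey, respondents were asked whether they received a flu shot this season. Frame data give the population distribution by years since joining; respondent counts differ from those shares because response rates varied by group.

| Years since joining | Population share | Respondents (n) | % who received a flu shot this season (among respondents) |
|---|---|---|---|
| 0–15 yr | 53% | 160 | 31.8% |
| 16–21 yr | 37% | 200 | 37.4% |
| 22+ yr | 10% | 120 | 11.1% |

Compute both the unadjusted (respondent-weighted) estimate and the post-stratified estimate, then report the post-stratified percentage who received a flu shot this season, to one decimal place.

Unadjusted (pooled respondent) estimate weights by respondent counts:
  (160/480)×31.8 + (200/480)×37.4 + (120/480)×11.1 = 28.9583%
Post-stratified estimate weights by population shares:
  0.53×31.8 + 0.37×37.4 + 0.1×11.1 = 31.802%

31.8%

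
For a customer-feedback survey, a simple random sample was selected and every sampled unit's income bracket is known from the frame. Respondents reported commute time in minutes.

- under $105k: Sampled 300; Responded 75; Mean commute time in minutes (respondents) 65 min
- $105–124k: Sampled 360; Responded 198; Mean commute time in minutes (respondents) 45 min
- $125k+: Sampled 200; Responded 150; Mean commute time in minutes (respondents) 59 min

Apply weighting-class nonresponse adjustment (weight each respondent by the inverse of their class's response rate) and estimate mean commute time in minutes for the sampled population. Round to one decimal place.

55.2

Class response rates: under $105k 75/300 = 25%, $105–124k 198/360 = 55%, $125k+ 150/200 = 75%.
With weight = n_sampled/n_responded per class, the weighted class total is n_sampled:
  under $105k: 300 × 65 = 19,500
  $105–124k: 360 × 45 = 16,200
  $125k+: 200 × 59 = 11,800
Adjusted estimate = 47,500 / 860 = 55.2326 → 55.2.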